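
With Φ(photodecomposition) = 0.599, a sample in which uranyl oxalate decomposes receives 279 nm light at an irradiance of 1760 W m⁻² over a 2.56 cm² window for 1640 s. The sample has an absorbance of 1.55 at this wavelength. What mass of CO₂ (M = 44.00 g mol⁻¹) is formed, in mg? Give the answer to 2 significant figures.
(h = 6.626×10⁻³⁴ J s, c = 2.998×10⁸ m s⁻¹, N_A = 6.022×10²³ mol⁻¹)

44 mg

Photon energy at 279 nm: hc/λ = (6.626×10⁻³⁴)(2.998×10⁸)/(279×10⁻⁹) = 7.120×10⁻¹⁹ J.
Energy delivered: (1760 W m⁻²)(2.56×10⁻⁴ m²)(1640 s) = 738.9 J.
Photons incident: 738.9 / 7.120×10⁻¹⁹ = 1.038×10²¹, i.e. 1.038×10²¹/6.022×10²³ = 0.001724 mol.
Fraction absorbed: 1 − 10^(−1.55) = 0.9718.
Photons absorbed: 0.9718 × 0.001724 = 0.001675 mol.
Product: Φ × n_abs = 0.599 × 0.001675 = 0.001003 mol.
Mass: 0.001003 × 44.00 = 0.04413 g = 44 mg.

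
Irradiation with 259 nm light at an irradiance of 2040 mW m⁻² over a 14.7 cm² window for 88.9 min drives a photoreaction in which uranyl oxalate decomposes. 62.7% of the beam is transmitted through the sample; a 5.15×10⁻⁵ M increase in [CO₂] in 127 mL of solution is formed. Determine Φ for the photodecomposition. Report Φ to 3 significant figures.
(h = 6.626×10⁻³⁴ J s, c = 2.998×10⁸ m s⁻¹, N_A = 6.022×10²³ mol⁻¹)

Φ = 0.506

Product: (5.15×10⁻⁵ M)(0.127 L) = 6.540×10⁻⁶ mol.
Photon energy at 259 nm: hc/λ = (6.626×10⁻³⁴)(2.998×10⁸)/(259×10⁻⁹) = 7.670×10⁻¹⁹ J.
Energy delivered: (2040 mW m⁻²)(14.7×10⁻⁴ m²)(5334 s) = 16.00 J.
Photons incident: 16.00 / 7.670×10⁻¹⁹ = 2.086×10¹⁹, i.e. 2.086×10¹⁹/6.022×10²³ = 3.464×10⁻⁵ mol.
Fraction absorbed: 1 − 62.7/100 = 0.3730.
Photons absorbed: 0.3730 × 3.464×10⁻⁵ = 1.292×10⁻⁵ mol.
Φ = 6.540×10⁻⁶ mol / 1.292×10⁻⁵ mol photons = 0.506.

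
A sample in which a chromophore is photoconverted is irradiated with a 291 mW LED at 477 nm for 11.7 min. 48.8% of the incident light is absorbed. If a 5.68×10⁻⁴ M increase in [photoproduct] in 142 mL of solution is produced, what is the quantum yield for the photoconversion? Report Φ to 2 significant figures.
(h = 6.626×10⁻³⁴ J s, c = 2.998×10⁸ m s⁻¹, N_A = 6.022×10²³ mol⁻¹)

Φ = 0.20

Product: (5.68×10⁻⁴ M)(0.142 L) = 8.066×10⁻⁵ mol.
Photon energy at 477 nm: hc/λ = (6.626×10⁻³⁴)(2.998×10⁸)/(477×10⁻⁹) = 4.165×10⁻¹⁹ J.
Energy delivered: (291 mW)(702 s) = 204.3 J.
Photons incident: 204.3 / 4.165×10⁻¹⁹ = 4.905×10²⁰, i.e. 4.905×10²⁰/6.022×10²³ = 8.145×10⁻⁴ mol.
Photons absorbed: 0.488 × 8.145×10⁻⁴ = 3.975×10⁻⁴ mol.
Φ = 8.066×10⁻⁵ mol / 3.975×10⁻⁴ mol photons = 0.20.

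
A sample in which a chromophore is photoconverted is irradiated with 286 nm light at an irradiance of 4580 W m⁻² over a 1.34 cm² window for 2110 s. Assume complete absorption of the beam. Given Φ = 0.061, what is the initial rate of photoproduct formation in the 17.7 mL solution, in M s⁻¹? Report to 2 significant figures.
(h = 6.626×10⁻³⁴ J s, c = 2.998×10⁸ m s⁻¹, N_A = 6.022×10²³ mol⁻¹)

Photon energy at 286 nm: hc/λ = (6.626×10⁻³⁴)(2.998×10⁸)/(286×10⁻⁹) = 6.946×10⁻¹⁹ J.
Energy delivered: (4580 W m⁻²)(1.34×10⁻⁴ m²)(2110 s) = 1295 J.
Photons incident: 1295 / 6.946×10⁻¹⁹ = 1.864×10²¹, i.e. 1.864×10²¹/6.022×10²³ = 0.003095 mol.
Product formed: 0.061 × 0.003095 = 1.888×10⁻⁴ mol.
Rate: 1.888×10⁻⁴ mol / (2110 s × 0.0177 L) = 5.1×10⁻⁶ M s⁻¹.

5.1×10⁻⁶ M s⁻¹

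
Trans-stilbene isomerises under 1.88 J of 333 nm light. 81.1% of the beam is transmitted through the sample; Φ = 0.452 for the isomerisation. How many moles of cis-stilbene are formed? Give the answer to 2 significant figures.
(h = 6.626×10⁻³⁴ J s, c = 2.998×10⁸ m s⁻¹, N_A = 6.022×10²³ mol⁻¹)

4.5×10⁻⁷ mol

Photon energy at 333 nm: hc/λ = (6.626×10⁻³⁴)(2.998×10⁸)/(333×10⁻⁹) = 5.965×10⁻¹⁹ J.
Photons incident: 1.88 / 5.965×10⁻¹⁹ = 3.152×10¹⁸, i.e. 3.152×10¹⁸/6.022×10²³ = 5.234×10⁻⁶ mol.
Fraction absorbed: 1 − 81.1/100 = 0.1890.
Photons absorbed: 0.1890 × 5.234×10⁻⁶ = 9.892×10⁻⁷ mol.
Product: Φ × n_abs = 0.452 × 9.892×10⁻⁷ = 4.471×10⁻⁷ mol.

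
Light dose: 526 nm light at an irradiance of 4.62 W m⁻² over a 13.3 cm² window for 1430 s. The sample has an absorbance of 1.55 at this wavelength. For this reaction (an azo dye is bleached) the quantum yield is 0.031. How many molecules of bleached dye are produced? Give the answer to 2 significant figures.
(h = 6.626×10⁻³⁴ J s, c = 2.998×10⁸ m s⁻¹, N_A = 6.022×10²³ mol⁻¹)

7.0×10¹⁷ molecules

Photon energy at 526 nm: hc/λ = (6.626×10⁻³⁴)(2.998×10⁸)/(526×10⁻⁹) = 3.777×10⁻¹⁹ J.
Energy delivered: (4.62 W m⁻²)(13.3×10⁻⁴ m²)(1430 s) = 8.787 J.
Photons incident: 8.787 / 3.777×10⁻¹⁹ = 2.326×10¹⁹, i.e. 2.326×10¹⁹/6.022×10²³ = 3.863×10⁻⁵ mol.
Fraction absorbed: 1 − 10^(−1.55) = 0.9718.
Photons absorbed: 0.9718 × 3.863×10⁻⁵ = 3.754×10⁻⁵ mol.
Product: Φ × n_abs = 0.031 × 3.754×10⁻⁵ = 1.164×10⁻⁶ mol.
As a count: 1.164×10⁻⁶ × 6.022×10²³ = 7.0×10¹⁷.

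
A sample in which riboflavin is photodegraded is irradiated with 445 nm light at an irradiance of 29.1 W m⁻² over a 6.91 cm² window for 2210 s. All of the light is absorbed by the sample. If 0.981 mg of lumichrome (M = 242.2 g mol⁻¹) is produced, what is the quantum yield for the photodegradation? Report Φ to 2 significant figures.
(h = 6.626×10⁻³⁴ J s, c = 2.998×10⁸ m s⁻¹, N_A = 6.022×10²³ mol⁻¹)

Φ = 0.025

Product: 0.981 mg / 242.2 g mol⁻¹ = 4.050×10⁻⁶ mol.
Photon energy at 445 nm: hc/λ = (6.626×10⁻³⁴)(2.998×10⁸)/(445×10⁻⁹) = 4.464×10⁻¹⁹ J.
Energy delivered: (29.1 W m⁻²)(6.91×10⁻⁴ m²)(2210 s) = 44.44 J.
Photons incident: 44.44 / 4.464×10⁻¹⁹ = 9.955×10¹⁹, i.e. 9.955×10¹⁹/6.022×10²³ = 1.653×10⁻⁴ mol.
Φ = 4.050×10⁻⁶ mol / 1.653×10⁻⁴ mol photons = 0.025.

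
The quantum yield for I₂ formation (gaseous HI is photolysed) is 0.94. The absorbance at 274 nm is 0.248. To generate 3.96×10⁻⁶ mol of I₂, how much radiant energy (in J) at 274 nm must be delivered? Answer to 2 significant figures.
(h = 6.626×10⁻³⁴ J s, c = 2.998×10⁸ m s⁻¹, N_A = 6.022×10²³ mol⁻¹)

Photons that must be absorbed: 3.96×10⁻⁶ / 0.94 = 4.213×10⁻⁶ mol.
Fraction absorbed: 1 − 10^(−0.248) = 0.4351.
Incident photons needed: 4.213×10⁻⁶ / 0.4351 = 9.683×10⁻⁶ mol.
Photon energy: hc/λ = 7.250×10⁻¹⁹ J; per mole, 4.366×10⁵ J mol⁻¹.
Energy required: 9.683×10⁻⁶ × 4.366×10⁵ = 4.2 J.

4.2 J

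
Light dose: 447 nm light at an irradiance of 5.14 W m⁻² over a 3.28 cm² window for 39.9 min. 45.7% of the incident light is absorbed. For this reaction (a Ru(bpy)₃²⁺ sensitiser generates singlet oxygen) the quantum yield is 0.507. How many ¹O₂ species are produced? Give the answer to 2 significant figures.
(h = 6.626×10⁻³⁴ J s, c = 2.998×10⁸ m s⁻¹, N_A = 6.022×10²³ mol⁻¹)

Photon energy at 447 nm: hc/λ = (6.626×10⁻³⁴)(2.998×10⁸)/(447×10⁻⁹) = 4.444×10⁻¹⁹ J.
Energy delivered: (5.14 W m⁻²)(3.28×10⁻⁴ m²)(2394 s) = 4.036 J.
Photons incident: 4.036 / 4.444×10⁻¹⁹ = 9.082×10¹⁸, i.e. 9.082×10¹⁸/6.022×10²³ = 1.508×10⁻⁵ mol.
Photons absorbed: 0.457 × 1.508×10⁻⁵ = 6.892×10⁻⁶ mol.
Product: Φ × n_abs = 0.507 × 6.892×10⁻⁶ = 3.494×10⁻⁶ mol.
As a count: 3.494×10⁻⁶ × 6.022×10²³ = 2.1×10¹⁸.

2.1×10¹⁸ species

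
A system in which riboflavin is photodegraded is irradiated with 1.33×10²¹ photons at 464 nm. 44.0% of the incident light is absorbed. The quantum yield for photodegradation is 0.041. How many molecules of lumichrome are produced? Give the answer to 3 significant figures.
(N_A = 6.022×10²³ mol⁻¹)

Moles of photons: 1.33×10²¹ / 6.022×10²³ = 0.002209 mol.
Photons absorbed: 0.440 × 0.002209 = 9.720×10⁻⁴ mol.
Product: Φ × n_abs = 0.041 × 9.720×10⁻⁴ = 3.985×10⁻⁵ mol.
As a count: 3.985×10⁻⁵ × 6.022×10²³ = 2.40×10¹⁹.

2.40×10¹⁹ molecules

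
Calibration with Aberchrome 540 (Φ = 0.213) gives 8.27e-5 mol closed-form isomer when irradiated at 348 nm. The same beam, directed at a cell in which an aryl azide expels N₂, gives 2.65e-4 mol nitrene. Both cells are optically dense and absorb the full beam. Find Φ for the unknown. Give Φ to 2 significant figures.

Photons absorbed by the actinometer: 8.27e-5 / 0.213 = 3.883e-4 mol.
Φ(unknown) = 2.65e-4 / 3.883e-4 = 0.68.

Φ = 0.68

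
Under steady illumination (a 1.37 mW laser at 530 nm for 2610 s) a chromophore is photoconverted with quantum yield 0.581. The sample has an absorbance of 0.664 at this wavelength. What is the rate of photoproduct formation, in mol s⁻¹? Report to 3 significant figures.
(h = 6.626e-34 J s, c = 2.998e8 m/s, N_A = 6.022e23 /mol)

2.76e-9 mol s⁻¹

Photon energy at 530 nm: hc/λ = (6.626e-34)(2.998e8)/(530e-9) = 3.748e-19 J.
Energy delivered: (1.37 mW)(2610 s) = 3.576 J.
Photons incident: 3.576 / 3.748e-19 = 9.541e18, i.e. 9.541e18/6.022e23 = 1.584e-5 mol.
Fraction absorbed: 1 − 10^(−0.664) = 0.7832.
Photons absorbed: 0.7832 × 1.584e-5 = 1.241e-5 mol.
Product formed: 0.581 × 1.241e-5 = 7.210e-6 mol.
Rate: 7.210e-6 / 2610 s = 2.76e-9 mol s⁻¹.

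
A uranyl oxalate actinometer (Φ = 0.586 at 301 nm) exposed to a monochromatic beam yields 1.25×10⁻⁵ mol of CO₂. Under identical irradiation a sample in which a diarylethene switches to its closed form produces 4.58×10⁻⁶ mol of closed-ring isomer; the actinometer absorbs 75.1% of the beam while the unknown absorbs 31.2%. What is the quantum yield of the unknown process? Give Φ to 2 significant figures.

Photons absorbed by the actinometer: 1.25×10⁻⁵ / 0.586 = 2.133×10⁻⁵ mol.
Incident flux: 2.133×10⁻⁵ / 0.751 = 2.840×10⁻⁵ einstein.
Absorbed by unknown: 0.312 × 2.840×10⁻⁵ = 8.861×10⁻⁶ mol.
Φ(unknown) = 4.58×10⁻⁶ / 8.861×10⁻⁶ = 0.52.

Φ = 0.52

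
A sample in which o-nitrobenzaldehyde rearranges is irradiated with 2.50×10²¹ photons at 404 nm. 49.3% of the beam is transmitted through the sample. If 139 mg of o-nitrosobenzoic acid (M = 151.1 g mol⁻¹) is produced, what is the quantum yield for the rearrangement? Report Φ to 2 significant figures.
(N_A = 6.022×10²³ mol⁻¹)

Product: 139 mg / 151.1 g mol⁻¹ = 9.199×10⁻⁴ mol.
Moles of photons: 2.50×10²¹ / 6.022×10²³ = 0.004151 mol.
Fraction absorbed: 1 − 49.3/100 = 0.5070.
Photons absorbed: 0.5070 × 0.004151 = 0.002105 mol.
Φ = 9.199×10⁻⁴ mol / 0.002105 mol photons = 0.44.

Φ = 0.44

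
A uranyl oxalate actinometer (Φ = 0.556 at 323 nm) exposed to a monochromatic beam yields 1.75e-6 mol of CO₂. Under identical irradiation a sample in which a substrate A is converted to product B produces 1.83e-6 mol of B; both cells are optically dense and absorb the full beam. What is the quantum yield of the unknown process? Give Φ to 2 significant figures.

Φ = 0.58

Photons absorbed by the actinometer: 1.75e-6 / 0.556 = 3.147e-6 mol.
Φ(unknown) = 1.83e-6 / 3.147e-6 = 0.58.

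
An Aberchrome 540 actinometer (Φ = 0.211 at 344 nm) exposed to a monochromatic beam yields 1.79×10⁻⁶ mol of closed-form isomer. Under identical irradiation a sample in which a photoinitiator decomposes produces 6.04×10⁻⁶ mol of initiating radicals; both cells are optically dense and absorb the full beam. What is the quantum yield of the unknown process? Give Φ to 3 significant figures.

Φ = 0.712

Photons absorbed by the actinometer: 1.79×10⁻⁶ / 0.211 = 8.483×10⁻⁶ mol.
Φ(unknown) = 6.04×10⁻⁶ / 8.483×10⁻⁶ = 0.712.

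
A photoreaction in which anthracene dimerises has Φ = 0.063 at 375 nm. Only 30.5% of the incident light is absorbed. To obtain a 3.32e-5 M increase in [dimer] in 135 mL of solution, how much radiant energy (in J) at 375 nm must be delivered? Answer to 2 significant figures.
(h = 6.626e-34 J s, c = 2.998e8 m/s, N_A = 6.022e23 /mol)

Product: (3.32e-5 M)(0.135 L) = 4.482e-6 mol.
Photons that must be absorbed: 4.482e-6 / 0.063 = 7.114e-5 mol.
Incident photons needed: 7.114e-5 / 0.305 = 2.332e-4 mol.
Photon energy: hc/λ = 5.297e-19 J; per mole, 3.190e5 J mol⁻¹.
Energy required: 2.332e-4 × 3.190e5 = 74 J.

74 J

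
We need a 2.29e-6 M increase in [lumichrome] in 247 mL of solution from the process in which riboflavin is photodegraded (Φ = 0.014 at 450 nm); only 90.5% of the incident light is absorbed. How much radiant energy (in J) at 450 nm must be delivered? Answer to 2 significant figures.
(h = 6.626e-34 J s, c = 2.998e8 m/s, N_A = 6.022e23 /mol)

Product: (2.29e-6 M)(0.247 L) = 5.656e-7 mol.
Photons that must be absorbed: 5.656e-7 / 0.014 = 4.040e-5 mol.
Incident photons needed: 4.040e-5 / 0.905 = 4.464e-5 mol.
Photon energy: hc/λ = 4.414e-19 J; per mole, 2.658e5 J mol⁻¹.
Energy required: 4.464e-5 × 2.658e5 = 12 J.

12 J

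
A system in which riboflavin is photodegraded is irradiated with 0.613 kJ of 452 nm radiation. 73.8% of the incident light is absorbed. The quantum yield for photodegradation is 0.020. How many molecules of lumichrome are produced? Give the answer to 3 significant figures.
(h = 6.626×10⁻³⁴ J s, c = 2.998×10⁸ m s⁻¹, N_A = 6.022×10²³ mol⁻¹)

2.06×10¹⁹ molecules

Photon energy at 452 nm: hc/λ = (6.626×10⁻³⁴)(2.998×10⁸)/(452×10⁻⁹) = 4.395×10⁻¹⁹ J.
Incident energy: 0.613 kJ = 613 J.
Photons incident: 613 / 4.395×10⁻¹⁹ = 1.395×10²¹, i.e. 1.395×10²¹/6.022×10²³ = 0.002317 mol.
Photons absorbed: 0.738 × 0.002317 = 0.001710 mol.
Product: Φ × n_abs = 0.020 × 0.001710 = 3.420×10⁻⁵ mol.
As a count: 3.420×10⁻⁵ × 6.022×10²³ = 2.06×10¹⁹.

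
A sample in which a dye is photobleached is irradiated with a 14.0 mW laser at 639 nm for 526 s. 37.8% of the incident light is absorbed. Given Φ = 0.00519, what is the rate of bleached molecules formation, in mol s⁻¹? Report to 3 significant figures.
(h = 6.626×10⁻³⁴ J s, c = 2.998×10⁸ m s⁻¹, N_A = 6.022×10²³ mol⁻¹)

1.47×10⁻¹⁰ mol s⁻¹

Photon energy at 639 nm: hc/λ = (6.626×10⁻³⁴)(2.998×10⁸)/(639×10⁻⁹) = 3.109×10⁻¹⁹ J.
Energy delivered: (14.0 mW)(526 s) = 7.364 J.
Photons incident: 7.364 / 3.109×10⁻¹⁹ = 2.369×10¹⁹, i.e. 2.369×10¹⁹/6.022×10²³ = 3.934×10⁻⁵ mol.
Photons absorbed: 0.378 × 3.934×10⁻⁵ = 1.487×10⁻⁵ mol.
Product formed: 0.00519 × 1.487×10⁻⁵ = 7.718×10⁻⁸ mol.
Rate: 7.718×10⁻⁸ / 526 s = 1.47×10⁻¹⁰ mol s⁻¹.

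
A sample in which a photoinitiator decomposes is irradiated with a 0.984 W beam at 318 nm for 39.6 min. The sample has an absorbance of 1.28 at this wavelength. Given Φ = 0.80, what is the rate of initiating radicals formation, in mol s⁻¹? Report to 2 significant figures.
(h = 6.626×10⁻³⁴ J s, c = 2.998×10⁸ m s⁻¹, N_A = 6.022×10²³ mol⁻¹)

2.0×10⁻⁶ mol s⁻¹

Photon energy at 318 nm: hc/λ = (6.626×10⁻³⁴)(2.998×10⁸)/(318×10⁻⁹) = 6.247×10⁻¹⁹ J.
Energy delivered: (0.984 W)(2376 s) = 2338 J.
Photons incident: 2338 / 6.247×10⁻¹⁹ = 3.743×10²¹, i.e. 3.743×10²¹/6.022×10²³ = 0.006216 mol.
Fraction absorbed: 1 − 10^(−1.28) = 0.9475.
Photons absorbed: 0.9475 × 0.006216 = 0.005890 mol.
Product formed: 0.80 × 0.005890 = 0.004712 mol.
Rate: 0.004712 / 2376 s = 2.0×10⁻⁶ mol s⁻¹.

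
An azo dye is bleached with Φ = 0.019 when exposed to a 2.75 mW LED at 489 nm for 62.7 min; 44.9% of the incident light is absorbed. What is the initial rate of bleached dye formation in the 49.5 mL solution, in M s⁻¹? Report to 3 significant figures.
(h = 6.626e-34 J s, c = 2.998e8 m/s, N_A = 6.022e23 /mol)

1.94e-9 M s⁻¹

Photon energy at 489 nm: hc/λ = (6.626e-34)(2.998e8)/(489e-9) = 4.062e-19 J.
Energy delivered: (2.75 mW)(3762 s) = 10.35 J.
Photons incident: 10.35 / 4.062e-19 = 2.548e19, i.e. 2.548e19/6.022e23 = 4.231e-5 mol.
Photons absorbed: 0.449 × 4.231e-5 = 1.900e-5 mol.
Product formed: 0.019 × 1.900e-5 = 3.610e-7 mol.
Rate: 3.610e-7 mol / (3762 s × 0.0495 L) = 1.94e-9 M s⁻¹.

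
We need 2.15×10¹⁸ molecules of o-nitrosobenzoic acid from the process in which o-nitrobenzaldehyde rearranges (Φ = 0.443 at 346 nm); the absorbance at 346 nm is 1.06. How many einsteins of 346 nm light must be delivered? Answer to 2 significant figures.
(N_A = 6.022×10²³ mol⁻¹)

Product: 2.15×10¹⁸ / 6.022×10²³ = 3.570×10⁻⁶ mol.
Photons that must be absorbed: 3.570×10⁻⁶ / 0.443 = 8.059×10⁻⁶ mol.
Fraction absorbed: 1 − 10^(−1.06) = 0.9129.
Incident photons needed: 8.059×10⁻⁶ / 0.9129 = 8.828×10⁻⁶ mol.

8.8×10⁻⁶ einstein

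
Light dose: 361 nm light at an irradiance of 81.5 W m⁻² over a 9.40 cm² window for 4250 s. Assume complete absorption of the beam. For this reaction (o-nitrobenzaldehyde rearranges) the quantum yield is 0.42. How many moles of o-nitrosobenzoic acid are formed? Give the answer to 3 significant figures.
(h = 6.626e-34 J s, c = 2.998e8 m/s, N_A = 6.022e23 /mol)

Photon energy at 361 nm: hc/λ = (6.626e-34)(2.998e8)/(361e-9) = 5.503e-19 J.
Energy delivered: (81.5 W m⁻²)(9.40e-4 m²)(4250 s) = 325.6 J.
Photons incident: 325.6 / 5.503e-19 = 5.917e20, i.e. 5.917e20/6.022e23 = 9.826e-4 mol.
Product: Φ × n_abs = 0.42 × 9.826e-4 = 4.127e-4 mol.

4.13e-4 mol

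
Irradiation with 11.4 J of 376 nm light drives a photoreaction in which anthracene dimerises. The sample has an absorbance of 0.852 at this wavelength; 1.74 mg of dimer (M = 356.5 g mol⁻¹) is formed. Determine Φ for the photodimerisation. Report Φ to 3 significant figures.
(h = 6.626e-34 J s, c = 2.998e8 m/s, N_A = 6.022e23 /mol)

Φ = 0.158

Product: 1.74 mg / 356.5 g mol⁻¹ = 4.881e-6 mol.
Photon energy at 376 nm: hc/λ = (6.626e-34)(2.998e8)/(376e-9) = 5.283e-19 J.
Photons incident: 11.4 / 5.283e-19 = 2.158e19, i.e. 2.158e19/6.022e23 = 3.584e-5 mol.
Fraction absorbed: 1 − 10^(−0.852) = 0.8594.
Photons absorbed: 0.8594 × 3.584e-5 = 3.080e-5 mol.
Φ = 4.881e-6 mol / 3.080e-5 mol photons = 0.158.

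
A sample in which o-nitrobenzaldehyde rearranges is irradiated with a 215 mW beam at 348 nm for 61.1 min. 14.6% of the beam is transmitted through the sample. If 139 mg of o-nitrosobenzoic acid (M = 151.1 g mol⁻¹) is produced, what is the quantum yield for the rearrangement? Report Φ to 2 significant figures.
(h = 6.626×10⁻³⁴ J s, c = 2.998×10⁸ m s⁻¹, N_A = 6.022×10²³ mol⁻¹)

Product: 139 mg / 151.1 g mol⁻¹ = 9.199×10⁻⁴ mol.
Photon energy at 348 nm: hc/λ = (6.626×10⁻³⁴)(2.998×10⁸)/(348×10⁻⁹) = 5.708×10⁻¹⁹ J.
Energy delivered: (215 mW)(3666 s) = 788.2 J.
Photons incident: 788.2 / 5.708×10⁻¹⁹ = 1.381×10²¹, i.e. 1.381×10²¹/6.022×10²³ = 0.002293 mol.
Fraction absorbed: 1 − 14.6/100 = 0.8540.
Photons absorbed: 0.8540 × 0.002293 = 0.001958 mol.
Φ = 9.199×10⁻⁴ mol / 0.001958 mol photons = 0.47.

Φ = 0.47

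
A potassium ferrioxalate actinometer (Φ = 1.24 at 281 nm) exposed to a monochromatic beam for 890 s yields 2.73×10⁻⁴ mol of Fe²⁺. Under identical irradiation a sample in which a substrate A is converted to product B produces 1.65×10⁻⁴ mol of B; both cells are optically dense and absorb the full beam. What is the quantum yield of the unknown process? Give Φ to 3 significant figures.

Photons absorbed by the actinometer: 2.73×10⁻⁴ / 1.24 = 2.202×10⁻⁴ mol.
Φ(unknown) = 1.65×10⁻⁴ / 2.202×10⁻⁴ = 0.749.

Φ = 0.749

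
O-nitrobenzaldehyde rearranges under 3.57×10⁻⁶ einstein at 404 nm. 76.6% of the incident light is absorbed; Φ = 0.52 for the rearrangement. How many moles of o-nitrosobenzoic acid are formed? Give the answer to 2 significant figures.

1.4×10⁻⁶ mol

Photons absorbed: 0.766 × 3.57×10⁻⁶ = 2.735×10⁻⁶ mol.
Product: Φ × n_abs = 0.52 × 2.735×10⁻⁶ = 1.422×10⁻⁶ mol.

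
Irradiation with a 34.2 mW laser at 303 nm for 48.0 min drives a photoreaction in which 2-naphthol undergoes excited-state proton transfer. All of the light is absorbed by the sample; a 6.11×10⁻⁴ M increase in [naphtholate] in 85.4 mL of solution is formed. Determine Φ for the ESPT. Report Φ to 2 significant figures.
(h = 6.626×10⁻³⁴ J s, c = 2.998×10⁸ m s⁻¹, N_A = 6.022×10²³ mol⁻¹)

Product: (6.11×10⁻⁴ M)(0.0854 L) = 5.218×10⁻⁵ mol.
Photon energy at 303 nm: hc/λ = (6.626×10⁻³⁴)(2.998×10⁸)/(303×10⁻⁹) = 6.556×10⁻¹⁹ J.
Energy delivered: (34.2 mW)(2880 s) = 98.50 J.
Photons incident: 98.50 / 6.556×10⁻¹⁹ = 1.502×10²⁰, i.e. 1.502×10²⁰/6.022×10²³ = 2.494×10⁻⁴ mol.
Φ = 5.218×10⁻⁵ mol / 2.494×10⁻⁴ mol photons = 0.21.

Φ = 0.21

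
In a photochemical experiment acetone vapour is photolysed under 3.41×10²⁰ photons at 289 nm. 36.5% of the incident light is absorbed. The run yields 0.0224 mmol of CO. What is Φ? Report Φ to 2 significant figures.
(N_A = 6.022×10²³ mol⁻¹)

Φ = 0.11

Product: 0.0224 mmol = 2.24×10⁻⁵ mol.
Moles of photons: 3.41×10²⁰ / 6.022×10²³ = 5.663×10⁻⁴ mol.
Photons absorbed: 0.365 × 5.663×10⁻⁴ = 2.067×10⁻⁴ mol.
Φ = 2.24×10⁻⁵ mol / 2.067×10⁻⁴ mol photons = 0.11.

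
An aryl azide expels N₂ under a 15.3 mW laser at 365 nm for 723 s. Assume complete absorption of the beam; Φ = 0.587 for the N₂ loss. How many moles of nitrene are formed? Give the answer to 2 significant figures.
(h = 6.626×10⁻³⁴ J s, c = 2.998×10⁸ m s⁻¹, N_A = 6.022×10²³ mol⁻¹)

2.0×10⁻⁵ mol

Photon energy at 365 nm: hc/λ = (6.626×10⁻³⁴)(2.998×10⁸)/(365×10⁻⁹) = 5.442×10⁻¹⁹ J.
Energy delivered: (15.3 mW)(723 s) = 11.06 J.
Photons incident: 11.06 / 5.442×10⁻¹⁹ = 2.032×10¹⁹, i.e. 2.032×10¹⁹/6.022×10²³ = 3.374×10⁻⁵ mol.
Product: Φ × n_abs = 0.587 × 3.374×10⁻⁵ = 1.981×10⁻⁵ mol.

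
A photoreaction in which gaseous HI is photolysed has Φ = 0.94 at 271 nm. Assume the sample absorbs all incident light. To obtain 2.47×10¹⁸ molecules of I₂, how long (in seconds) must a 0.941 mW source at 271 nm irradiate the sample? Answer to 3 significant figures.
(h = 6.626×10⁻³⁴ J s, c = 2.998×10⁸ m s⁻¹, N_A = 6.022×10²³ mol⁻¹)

Product: 2.47×10¹⁸ / 6.022×10²³ = 4.102×10⁻⁶ mol.
Photons that must be absorbed: 4.102×10⁻⁶ / 0.94 = 4.364×10⁻⁶ mol.
Photon energy: hc/λ = 7.330×10⁻¹⁹ J; per mole, 4.414×10⁵ J mol⁻¹.
Energy required: 4.364×10⁻⁶ × 4.414×10⁵ = 1.926 J.
Time: 1.926 J / 0.000941 W = 2050 s.

t ≈ 2050 s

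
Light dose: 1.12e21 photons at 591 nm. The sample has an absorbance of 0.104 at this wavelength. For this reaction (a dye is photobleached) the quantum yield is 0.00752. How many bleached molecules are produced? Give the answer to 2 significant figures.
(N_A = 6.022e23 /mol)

Moles of photons: 1.12e21 / 6.022e23 = 0.001860 mol.
Fraction absorbed: 1 − 10^(−0.104) = 0.2130.
Photons absorbed: 0.2130 × 0.001860 = 3.962e-4 mol.
Product: Φ × n_abs = 0.00752 × 3.962e-4 = 2.979e-6 mol.
As a count: 2.979e-6 × 6.022e23 = 1.8e18.

1.8e18 bleached molecules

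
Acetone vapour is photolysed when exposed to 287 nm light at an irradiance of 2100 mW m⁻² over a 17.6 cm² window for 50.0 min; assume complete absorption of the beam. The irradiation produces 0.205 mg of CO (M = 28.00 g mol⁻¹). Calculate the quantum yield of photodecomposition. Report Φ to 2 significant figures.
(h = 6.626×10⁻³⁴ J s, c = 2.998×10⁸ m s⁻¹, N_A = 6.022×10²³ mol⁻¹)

Product: 0.205 mg / 28.00 g mol⁻¹ = 7.321×10⁻⁶ mol.
Photon energy at 287 nm: hc/λ = (6.626×10⁻³⁴)(2.998×10⁸)/(287×10⁻⁹) = 6.922×10⁻¹⁹ J.
Energy delivered: (2100 mW m⁻²)(17.6×10⁻⁴ m²)(3000 s) = 11.09 J.
Photons incident: 11.09 / 6.922×10⁻¹⁹ = 1.602×10¹⁹, i.e. 1.602×10¹⁹/6.022×10²³ = 2.660×10⁻⁵ mol.
Φ = 7.321×10⁻⁶ mol / 2.660×10⁻⁵ mol photons = 0.28.

Φ = 0.28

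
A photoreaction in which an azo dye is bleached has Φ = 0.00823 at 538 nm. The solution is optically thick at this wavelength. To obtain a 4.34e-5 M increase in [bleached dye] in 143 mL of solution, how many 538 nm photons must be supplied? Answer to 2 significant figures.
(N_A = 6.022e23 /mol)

4.5e20 photons

Product: (4.34e-5 M)(0.143 L) = 6.206e-6 mol.
Photons that must be absorbed: 6.206e-6 / 0.00823 = 7.541e-4 mol.
Photon count: 7.541e-4 × 6.022e23 = 4.5e20.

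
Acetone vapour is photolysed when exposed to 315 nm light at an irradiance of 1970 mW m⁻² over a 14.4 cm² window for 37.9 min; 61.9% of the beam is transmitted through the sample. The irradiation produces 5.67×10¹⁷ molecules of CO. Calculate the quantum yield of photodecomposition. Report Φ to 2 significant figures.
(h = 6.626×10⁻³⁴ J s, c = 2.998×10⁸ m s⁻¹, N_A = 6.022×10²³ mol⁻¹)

Product: 5.67×10¹⁷ / 6.022×10²³ = 9.415×10⁻⁷ mol.
Photon energy at 315 nm: hc/λ = (6.626×10⁻³⁴)(2.998×10⁸)/(315×10⁻⁹) = 6.306×10⁻¹⁹ J.
Energy delivered: (1970 mW m⁻²)(14.4×10⁻⁴ m²)(2274 s) = 6.451 J.
Photons incident: 6.451 / 6.306×10⁻¹⁹ = 1.023×10¹⁹, i.e. 1.023×10¹⁹/6.022×10²³ = 1.699×10⁻⁵ mol.
Fraction absorbed: 1 − 61.9/100 = 0.3810.
Photons absorbed: 0.3810 × 1.699×10⁻⁵ = 6.473×10⁻⁶ mol.
Φ = 9.415×10⁻⁷ mol / 6.473×10⁻⁶ mol photons = 0.15.

Φ = 0.15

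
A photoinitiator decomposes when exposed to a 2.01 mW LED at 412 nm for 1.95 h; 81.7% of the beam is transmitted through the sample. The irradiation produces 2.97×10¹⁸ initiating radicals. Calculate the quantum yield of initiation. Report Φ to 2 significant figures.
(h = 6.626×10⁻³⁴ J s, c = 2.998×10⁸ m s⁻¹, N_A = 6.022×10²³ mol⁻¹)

Product: 2.97×10¹⁸ / 6.022×10²³ = 4.932×10⁻⁶ mol.
Photon energy at 412 nm: hc/λ = (6.626×10⁻³⁴)(2.998×10⁸)/(412×10⁻⁹) = 4.822×10⁻¹⁹ J.
Energy delivered: (2.01 mW)(7020 s) = 14.11 J.
Photons incident: 14.11 / 4.822×10⁻¹⁹ = 2.926×10¹⁹, i.e. 2.926×10¹⁹/6.022×10²³ = 4.859×10⁻⁵ mol.
Fraction absorbed: 1 − 81.7/100 = 0.1830.
Photons absorbed: 0.1830 × 4.859×10⁻⁵ = 8.892×10⁻⁶ mol.
Φ = 4.932×10⁻⁶ mol / 8.892×10⁻⁶ mol photons = 0.55.

Φ = 0.55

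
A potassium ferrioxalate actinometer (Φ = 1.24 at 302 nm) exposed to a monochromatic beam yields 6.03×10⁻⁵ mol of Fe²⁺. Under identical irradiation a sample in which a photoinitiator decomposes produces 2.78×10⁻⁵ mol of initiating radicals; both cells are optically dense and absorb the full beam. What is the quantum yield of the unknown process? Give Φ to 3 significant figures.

Photons absorbed by the actinometer: 6.03×10⁻⁵ / 1.24 = 4.863×10⁻⁵ mol.
Φ(unknown) = 2.78×10⁻⁵ / 4.863×10⁻⁵ = 0.572.

Φ = 0.572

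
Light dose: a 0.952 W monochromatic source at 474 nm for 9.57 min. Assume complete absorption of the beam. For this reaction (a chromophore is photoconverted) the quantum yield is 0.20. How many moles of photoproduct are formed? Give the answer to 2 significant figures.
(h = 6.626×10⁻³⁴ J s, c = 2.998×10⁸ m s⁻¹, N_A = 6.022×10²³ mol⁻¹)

4.3×10⁻⁴ mol

Photon energy at 474 nm: hc/λ = (6.626×10⁻³⁴)(2.998×10⁸)/(474×10⁻⁹) = 4.191×10⁻¹⁹ J.
Energy delivered: (0.952 W)(574.2 s) = 546.6 J.
Photons incident: 546.6 / 4.191×10⁻¹⁹ = 1.304×10²¹, i.e. 1.304×10²¹/6.022×10²³ = 0.002165 mol.
Product: Φ × n_abs = 0.20 × 0.002165 = 4.330×10⁻⁴ mol.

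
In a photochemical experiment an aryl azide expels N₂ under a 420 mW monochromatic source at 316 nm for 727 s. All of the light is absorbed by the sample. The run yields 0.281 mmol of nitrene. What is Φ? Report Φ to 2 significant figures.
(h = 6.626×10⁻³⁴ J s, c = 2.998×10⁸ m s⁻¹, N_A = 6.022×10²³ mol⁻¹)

Φ = 0.35

Product: 0.281 mmol = 2.81×10⁻⁴ mol.
Photon energy at 316 nm: hc/λ = (6.626×10⁻³⁴)(2.998×10⁸)/(316×10⁻⁹) = 6.286×10⁻¹⁹ J.
Energy delivered: (420 mW)(727 s) = 305.3 J.
Photons incident: 305.3 / 6.286×10⁻¹⁹ = 4.857×10²⁰, i.e. 4.857×10²⁰/6.022×10²³ = 8.065×10⁻⁴ mol.
Φ = 2.81×10⁻⁴ mol / 8.065×10⁻⁴ mol photons = 0.35.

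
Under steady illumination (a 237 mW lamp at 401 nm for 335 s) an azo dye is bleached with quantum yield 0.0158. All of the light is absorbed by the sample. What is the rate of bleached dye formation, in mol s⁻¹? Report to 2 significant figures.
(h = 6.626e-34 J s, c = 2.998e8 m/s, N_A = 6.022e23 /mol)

Photon energy at 401 nm: hc/λ = (6.626e-34)(2.998e8)/(401e-9) = 4.954e-19 J.
Energy delivered: (237 mW)(335 s) = 79.40 J.
Photons incident: 79.40 / 4.954e-19 = 1.603e20, i.e. 1.603e20/6.022e23 = 2.662e-4 mol.
Product formed: 0.0158 × 2.662e-4 = 4.206e-6 mol.
Rate: 4.206e-6 / 335 s = 1.3e-8 mol s⁻¹.

1.3e-8 mol s⁻¹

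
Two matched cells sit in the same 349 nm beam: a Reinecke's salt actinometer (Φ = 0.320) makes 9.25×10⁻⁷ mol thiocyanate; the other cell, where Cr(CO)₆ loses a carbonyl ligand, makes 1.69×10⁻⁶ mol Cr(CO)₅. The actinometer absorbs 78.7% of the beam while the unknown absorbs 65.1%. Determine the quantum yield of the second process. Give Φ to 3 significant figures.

Photons absorbed by the actinometer: 9.25×10⁻⁷ / 0.320 = 2.891×10⁻⁶ mol.
Incident flux: 2.891×10⁻⁶ / 0.787 = 3.673×10⁻⁶ einstein.
Absorbed by unknown: 0.651 × 3.673×10⁻⁶ = 2.391×10⁻⁶ mol.
Φ(unknown) = 1.69×10⁻⁶ / 2.391×10⁻⁶ = 0.707.

Φ = 0.707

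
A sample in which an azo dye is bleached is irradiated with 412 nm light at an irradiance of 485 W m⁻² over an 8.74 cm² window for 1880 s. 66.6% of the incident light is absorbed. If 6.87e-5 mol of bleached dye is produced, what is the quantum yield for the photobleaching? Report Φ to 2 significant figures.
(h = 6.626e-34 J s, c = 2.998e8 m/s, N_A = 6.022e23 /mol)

Φ = 0.038

Photon energy at 412 nm: hc/λ = (6.626e-34)(2.998e8)/(412e-9) = 4.822e-19 J.
Energy delivered: (485 W m⁻²)(8.74e-4 m²)(1880 s) = 796.9 J.
Photons incident: 796.9 / 4.822e-19 = 1.653e21, i.e. 1.653e21/6.022e23 = 0.002745 mol.
Photons absorbed: 0.666 × 0.002745 = 0.001828 mol.
Φ = 6.87e-5 mol / 0.001828 mol photons = 0.038.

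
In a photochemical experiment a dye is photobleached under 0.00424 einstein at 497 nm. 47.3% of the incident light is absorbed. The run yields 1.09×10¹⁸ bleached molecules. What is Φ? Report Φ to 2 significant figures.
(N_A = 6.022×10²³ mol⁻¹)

Product: 1.09×10¹⁸ / 6.022×10²³ = 1.810×10⁻⁶ mol.
Photons absorbed: 0.473 × 0.00424 = 0.002006 mol.
Φ = 1.810×10⁻⁶ mol / 0.002006 mol photons = 9.0×10⁻⁴.

Φ = 9.0×10⁻⁴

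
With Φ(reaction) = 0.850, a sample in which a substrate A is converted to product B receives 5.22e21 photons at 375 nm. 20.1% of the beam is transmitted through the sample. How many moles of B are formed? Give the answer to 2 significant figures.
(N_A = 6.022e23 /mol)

0.0059 mol

Moles of photons: 5.22e21 / 6.022e23 = 0.008668 mol.
Fraction absorbed: 1 − 20.1/100 = 0.7990.
Photons absorbed: 0.7990 × 0.008668 = 0.006926 mol.
Product: Φ × n_abs = 0.850 × 0.006926 = 0.005887 mol.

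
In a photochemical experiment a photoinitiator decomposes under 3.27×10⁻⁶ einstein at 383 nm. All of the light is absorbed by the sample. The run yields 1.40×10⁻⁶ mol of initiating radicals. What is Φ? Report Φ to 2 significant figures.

Φ = 1.40×10⁻⁶ mol / 3.27×10⁻⁶ mol photons = 0.43.

Φ = 0.43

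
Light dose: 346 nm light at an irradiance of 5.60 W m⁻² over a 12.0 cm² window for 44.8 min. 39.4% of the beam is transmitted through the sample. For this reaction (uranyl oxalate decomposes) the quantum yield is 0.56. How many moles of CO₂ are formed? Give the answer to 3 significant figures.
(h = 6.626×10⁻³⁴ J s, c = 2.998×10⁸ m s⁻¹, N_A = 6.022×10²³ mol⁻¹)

Photon energy at 346 nm: hc/λ = (6.626×10⁻³⁴)(2.998×10⁸)/(346×10⁻⁹) = 5.741×10⁻¹⁹ J.
Energy delivered: (5.60 W m⁻²)(12.0×10⁻⁴ m²)(2688 s) = 18.06 J.
Photons incident: 18.06 / 5.741×10⁻¹⁹ = 3.146×10¹⁹, i.e. 3.146×10¹⁹/6.022×10²³ = 5.224×10⁻⁵ mol.
Fraction absorbed: 1 − 39.4/100 = 0.6060.
Photons absorbed: 0.6060 × 5.224×10⁻⁵ = 3.166×10⁻⁵ mol.
Product: Φ × n_abs = 0.56 × 3.166×10⁻⁵ = 1.773×10⁻⁵ mol.

1.77×10⁻⁵ mol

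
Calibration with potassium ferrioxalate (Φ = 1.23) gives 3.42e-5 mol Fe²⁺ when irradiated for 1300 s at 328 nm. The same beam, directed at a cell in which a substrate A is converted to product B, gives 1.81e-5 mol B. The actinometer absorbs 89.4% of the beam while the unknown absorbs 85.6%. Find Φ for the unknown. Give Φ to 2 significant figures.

Φ = 0.68

Photons absorbed by the actinometer: 3.42e-5 / 1.23 = 2.780e-5 mol.
Incident flux: 2.780e-5 / 0.894 = 3.110e-5 einstein.
Absorbed by unknown: 0.856 × 3.110e-5 = 2.662e-5 mol.
Φ(unknown) = 1.81e-5 / 2.662e-5 = 0.68.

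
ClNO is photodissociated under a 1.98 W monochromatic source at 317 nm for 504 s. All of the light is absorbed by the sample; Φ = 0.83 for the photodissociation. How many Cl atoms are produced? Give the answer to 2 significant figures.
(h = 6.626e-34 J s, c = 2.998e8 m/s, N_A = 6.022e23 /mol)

1.3e21 atoms

Photon energy at 317 nm: hc/λ = (6.626e-34)(2.998e8)/(317e-9) = 6.266e-19 J.
Energy delivered: (1.98 W)(504 s) = 997.9 J.
Photons incident: 997.9 / 6.266e-19 = 1.593e21, i.e. 1.593e21/6.022e23 = 0.002645 mol.
Product: Φ × n_abs = 0.83 × 0.002645 = 0.002195 mol.
As a count: 0.002195 × 6.022e23 = 1.3e21.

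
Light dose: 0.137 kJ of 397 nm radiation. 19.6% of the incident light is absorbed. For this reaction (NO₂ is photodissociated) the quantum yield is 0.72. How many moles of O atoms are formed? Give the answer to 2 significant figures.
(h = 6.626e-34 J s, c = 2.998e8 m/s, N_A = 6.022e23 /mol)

6.4e-5 mol

Photon energy at 397 nm: hc/λ = (6.626e-34)(2.998e8)/(397e-9) = 5.004e-19 J.
Incident energy: 0.137 kJ = 137 J.
Photons incident: 137 / 5.004e-19 = 2.738e20, i.e. 2.738e20/6.022e23 = 4.547e-4 mol.
Photons absorbed: 0.196 × 4.547e-4 = 8.912e-5 mol.
Product: Φ × n_abs = 0.72 × 8.912e-5 = 6.417e-5 mol.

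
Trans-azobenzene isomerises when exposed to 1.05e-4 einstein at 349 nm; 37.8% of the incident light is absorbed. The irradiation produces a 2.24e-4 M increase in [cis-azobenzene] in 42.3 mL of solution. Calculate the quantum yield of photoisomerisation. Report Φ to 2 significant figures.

Φ = 0.24

Product: (2.24e-4 M)(0.0423 L) = 9.475e-6 mol.
Photons absorbed: 0.378 × 1.05e-4 = 3.969e-5 mol.
Φ = 9.475e-6 mol / 3.969e-5 mol photons = 0.24.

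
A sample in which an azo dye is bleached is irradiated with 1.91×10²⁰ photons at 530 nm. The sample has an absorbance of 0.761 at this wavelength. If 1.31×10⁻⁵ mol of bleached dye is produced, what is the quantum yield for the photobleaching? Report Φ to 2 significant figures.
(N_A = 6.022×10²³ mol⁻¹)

Φ = 0.050

Moles of photons: 1.91×10²⁰ / 6.022×10²³ = 3.172×10⁻⁴ mol.
Fraction absorbed: 1 − 10^(−0.761) = 0.8266.
Photons absorbed: 0.8266 × 3.172×10⁻⁴ = 2.622×10⁻⁴ mol.
Φ = 1.31×10⁻⁵ mol / 2.622×10⁻⁴ mol photons = 0.050.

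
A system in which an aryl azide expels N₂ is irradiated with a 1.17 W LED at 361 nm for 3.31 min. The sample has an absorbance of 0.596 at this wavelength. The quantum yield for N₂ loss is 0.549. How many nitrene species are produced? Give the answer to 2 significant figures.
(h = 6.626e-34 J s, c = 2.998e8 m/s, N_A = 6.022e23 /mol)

Photon energy at 361 nm: hc/λ = (6.626e-34)(2.998e8)/(361e-9) = 5.503e-19 J.
Energy delivered: (1.17 W)(198.6 s) = 232.4 J.
Photons incident: 232.4 / 5.503e-19 = 4.223e20, i.e. 4.223e20/6.022e23 = 7.013e-4 mol.
Fraction absorbed: 1 − 10^(−0.596) = 0.7465.
Photons absorbed: 0.7465 × 7.013e-4 = 5.235e-4 mol.
Product: Φ × n_abs = 0.549 × 5.235e-4 = 2.874e-4 mol.
As a count: 2.874e-4 × 6.022e23 = 1.7e20.

1.7e20 species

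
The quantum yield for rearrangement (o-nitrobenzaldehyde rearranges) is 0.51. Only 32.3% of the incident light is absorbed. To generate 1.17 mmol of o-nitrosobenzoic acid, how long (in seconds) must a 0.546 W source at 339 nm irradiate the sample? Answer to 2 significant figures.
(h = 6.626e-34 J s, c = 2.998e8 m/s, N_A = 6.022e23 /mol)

Product: 1.17 mmol = 0.00117 mol.
Photons that must be absorbed: 0.00117 / 0.51 = 0.002294 mol.
Incident photons needed: 0.002294 / 0.323 = 0.007102 mol.
Photon energy: hc/λ = 5.860e-19 J; per mole, 3.529e5 J mol⁻¹.
Energy required: 0.007102 × 3.529e5 = 2506 J.
Time: 2506 J / 0.546 W = 4600 s.

t ≈ 4600 s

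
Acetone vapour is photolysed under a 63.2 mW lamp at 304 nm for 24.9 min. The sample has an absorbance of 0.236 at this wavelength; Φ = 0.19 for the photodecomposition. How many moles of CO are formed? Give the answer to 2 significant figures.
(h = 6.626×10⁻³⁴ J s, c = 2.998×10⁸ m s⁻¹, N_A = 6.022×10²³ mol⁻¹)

1.9×10⁻⁵ mol

Photon energy at 304 nm: hc/λ = (6.626×10⁻³⁴)(2.998×10⁸)/(304×10⁻⁹) = 6.534×10⁻¹⁹ J.
Energy delivered: (63.2 mW)(1494 s) = 94.42 J.
Photons incident: 94.42 / 6.534×10⁻¹⁹ = 1.445×10²⁰, i.e. 1.445×10²⁰/6.022×10²³ = 2.400×10⁻⁴ mol.
Fraction absorbed: 1 − 10^(−0.236) = 0.4192.
Photons absorbed: 0.4192 × 2.400×10⁻⁴ = 1.006×10⁻⁴ mol.
Product: Φ × n_abs = 0.19 × 1.006×10⁻⁴ = 1.911×10⁻⁵ mol.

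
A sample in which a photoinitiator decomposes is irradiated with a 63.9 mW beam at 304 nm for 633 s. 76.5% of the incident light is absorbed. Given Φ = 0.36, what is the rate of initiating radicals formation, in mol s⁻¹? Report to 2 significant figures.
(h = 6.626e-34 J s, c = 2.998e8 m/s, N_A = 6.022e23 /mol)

Photon energy at 304 nm: hc/λ = (6.626e-34)(2.998e8)/(304e-9) = 6.534e-19 J.
Energy delivered: (63.9 mW)(633 s) = 40.45 J.
Photons incident: 40.45 / 6.534e-19 = 6.191e19, i.e. 6.191e19/6.022e23 = 1.028e-4 mol.
Photons absorbed: 0.765 × 1.028e-4 = 7.864e-5 mol.
Product formed: 0.36 × 7.864e-5 = 2.831e-5 mol.
Rate: 2.831e-5 / 633 s = 4.5e-8 mol s⁻¹.

4.5e-8 mol s⁻¹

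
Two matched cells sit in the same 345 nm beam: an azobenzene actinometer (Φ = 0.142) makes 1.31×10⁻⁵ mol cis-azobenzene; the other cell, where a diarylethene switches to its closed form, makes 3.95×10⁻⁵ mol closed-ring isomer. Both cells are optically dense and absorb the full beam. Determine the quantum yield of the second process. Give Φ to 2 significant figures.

Photons absorbed by the actinometer: 1.31×10⁻⁵ / 0.142 = 9.225×10⁻⁵ mol.
Φ(unknown) = 3.95×10⁻⁵ / 9.225×10⁻⁵ = 0.43.

Φ = 0.43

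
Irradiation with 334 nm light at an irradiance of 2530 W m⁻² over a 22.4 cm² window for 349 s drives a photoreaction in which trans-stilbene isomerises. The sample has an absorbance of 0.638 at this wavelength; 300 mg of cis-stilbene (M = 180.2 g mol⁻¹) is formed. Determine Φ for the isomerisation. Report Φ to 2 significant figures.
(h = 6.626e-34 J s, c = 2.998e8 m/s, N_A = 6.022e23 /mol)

Product: 300 mg / 180.2 g mol⁻¹ = 0.001665 mol.
Photon energy at 334 nm: hc/λ = (6.626e-34)(2.998e8)/(334e-9) = 5.948e-19 J.
Energy delivered: (2530 W m⁻²)(22.4e-4 m²)(349 s) = 1978 J.
Photons incident: 1978 / 5.948e-19 = 3.325e21, i.e. 3.325e21/6.022e23 = 0.005521 mol.
Fraction absorbed: 1 − 10^(−0.638) = 0.7699.
Photons absorbed: 0.7699 × 0.005521 = 0.004251 mol.
Φ = 0.001665 mol / 0.004251 mol photons = 0.39.

Φ = 0.39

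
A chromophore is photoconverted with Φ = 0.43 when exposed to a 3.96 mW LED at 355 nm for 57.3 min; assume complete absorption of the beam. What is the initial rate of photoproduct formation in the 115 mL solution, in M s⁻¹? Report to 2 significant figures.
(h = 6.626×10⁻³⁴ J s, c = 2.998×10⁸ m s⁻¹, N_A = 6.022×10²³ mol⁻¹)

4.4×10⁻⁸ M s⁻¹

Photon energy at 355 nm: hc/λ = (6.626×10⁻³⁴)(2.998×10⁸)/(355×10⁻⁹) = 5.596×10⁻¹⁹ J.
Energy delivered: (3.96 mW)(3438 s) = 13.61 J.
Photons incident: 13.61 / 5.596×10⁻¹⁹ = 2.432×10¹⁹, i.e. 2.432×10¹⁹/6.022×10²³ = 4.039×10⁻⁵ mol.
Product formed: 0.43 × 4.039×10⁻⁵ = 1.737×10⁻⁵ mol.
Rate: 1.737×10⁻⁵ mol / (3438 s × 0.115 L) = 4.4×10⁻⁸ M s⁻¹.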